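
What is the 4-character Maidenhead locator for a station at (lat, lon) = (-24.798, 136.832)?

PG85

Add 180° to longitude and 90° to latitude: 316.83, 65.20.
Field: lon ⌊316.83/20⌋ = 15 → P; lat ⌊65.20/10⌋ = 6 → G.
Square: lon ⌊16.83/2⌋ = 8; lat ⌊5.20/1⌋ = 5.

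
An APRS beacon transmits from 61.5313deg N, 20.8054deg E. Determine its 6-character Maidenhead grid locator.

Offset from 180°W / 90°S: lon 200.8054°, lat 151.5313°.
Field (20°×10°, letters A–R): 200.8054/20 → 10 → K, 151.5313/10 → 15 → P; chars KP.
Square (2°×1°, digits 0–9): 0.8054/2 → 0, 1.5313/1 → 1; chars 01.
Subsquare (5′×2.5′, letters a–x): 0.8054/0.0833333 → 9 → j, 0.5313/0.0416667 → 12 → m; chars jm.

KP01jm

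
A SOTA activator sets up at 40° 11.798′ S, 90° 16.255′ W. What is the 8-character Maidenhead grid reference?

Offset from 180°W / 90°S: lon 89.72908°, lat 49.80337°.
Field: lon ⌊89.72908/20⌋ = 4 → E; lat ⌊49.80337/10⌋ = 4 → E.
Square: lon ⌊9.72908/2⌋ = 4; lat ⌊9.80337/1⌋ = 9.
Subsquare: lon ⌊1.72908/0.0833333⌋ = 20 → u; lat ⌊0.80337/0.0416667⌋ = 19 → t.
Extended square: lon ⌊0.06242/0.00833333⌋ = 7; lat ⌊0.01170/0.00416667⌋ = 2.

EE49ut72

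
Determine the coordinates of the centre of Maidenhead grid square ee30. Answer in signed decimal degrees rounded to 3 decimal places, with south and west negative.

-49.500, -93.000

Field E=4, E=4: +4·20° lon, +4·10° lat → SW at lon -100°, lat -50°.
Square 3, 0: +3·2° lon, +0·1° lat → SW at lon -94°, lat -50°.
Cell spans 2° lon × 1° lat. Centre is SW corner plus half of each.
latitude -49.500, longitude -93.000.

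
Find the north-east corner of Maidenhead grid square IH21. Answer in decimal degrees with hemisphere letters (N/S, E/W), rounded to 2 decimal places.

18.00° S, 14.00° W

Field I=8, H=7: +8·20° lon, +7·10° lat → SW at lon -20°, lat -20°.
Square 2, 1: +2·2° lon, +1·1° lat → SW at lon -16°, lat -19°.
Cell spans 2° lon × 1° lat. NE corner is SW corner plus one full cell.
latitude 18.00° S, longitude 14.00° W.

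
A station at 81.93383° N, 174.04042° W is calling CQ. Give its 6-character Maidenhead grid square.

AR21xw

Shift to the Maidenhead origin (180°W, 90°S): lon 5.9596, lat 171.9338.
Field: 5.9596/20 → 0 → A, 171.9338/10 → 17 → R; chars AR.
Square: 5.9596/2 → 2, 1.9338/1 → 1; chars 21.
Subsquare: 1.9596/0.0833333 → 23 → x, 0.9338/0.0416667 → 22 → w; chars xw.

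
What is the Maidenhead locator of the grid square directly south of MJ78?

Latitude square 8; −1 → 7.
The longitude characters are unchanged.

MJ77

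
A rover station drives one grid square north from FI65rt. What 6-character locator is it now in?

FI65ru

Latitude subsquare t = 19; +1 → 20 = u.
The longitude characters are unchanged.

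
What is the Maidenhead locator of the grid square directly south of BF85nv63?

Latitude extended square 3; −1 → 2.
The longitude characters are unchanged.

BF85nv62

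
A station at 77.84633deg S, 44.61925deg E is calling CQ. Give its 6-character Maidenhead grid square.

LB22hd

Shift to the Maidenhead origin (180°W, 90°S): lon 224.6192, lat 12.1537.
Field: 224.6192/20 → 11 → L, 12.1537/10 → 1 → B; chars LB.
Square: 4.6192/2 → 2, 2.1537/1 → 2; chars 22.
Subsquare: 0.6192/0.0833333 → 7 → h, 0.1537/0.0416667 → 3 → d; chars hd.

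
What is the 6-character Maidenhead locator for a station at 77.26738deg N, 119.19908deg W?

Shift to the Maidenhead origin (180°W, 90°S): lon 60.8009, lat 167.2674.
Field: 60.8009/20 → 3 → D, 167.2674/10 → 16 → Q; chars DQ.
Square: 0.8009/2 → 0, 7.2674/1 → 7; chars 07.
Subsquare: 0.8009/0.0833333 → 9 → j, 0.2674/0.0416667 → 6 → g; chars jg.

DQ07jg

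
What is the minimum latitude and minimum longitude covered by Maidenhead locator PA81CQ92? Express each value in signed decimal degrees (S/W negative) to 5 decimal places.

-88.32500, 136.24167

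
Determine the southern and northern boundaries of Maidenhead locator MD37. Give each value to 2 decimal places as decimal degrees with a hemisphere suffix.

53.00° S, 52.00° S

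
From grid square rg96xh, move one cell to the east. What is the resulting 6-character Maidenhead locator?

AG06ah

Longitude subsquare x = 23; +1 → 24, wraps to 0 = a, carry into square.
Longitude square 9; +1 → 10, wraps to 0, carry into field.
Longitude field R = 17; +1 → 18, wraps to 0 = A, wrapping around the antimeridian.
The latitude characters are unchanged.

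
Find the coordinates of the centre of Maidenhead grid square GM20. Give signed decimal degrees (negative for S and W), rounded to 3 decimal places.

Field G=6, M=12: +6·20° lon, +12·10° lat → SW at lon -60°, lat 30°.
Square 2, 0: +2·2° lon, +0·1° lat → SW at lon -56°, lat 30°.
Cell spans 2° lon × 1° lat. Centre is SW corner plus half of each.
latitude 30.500, longitude -55.000.

30.500, -55.000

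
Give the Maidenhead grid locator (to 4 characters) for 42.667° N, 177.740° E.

RN82

Add 180° to longitude and 90° to latitude: 357.74, 132.67.
Field (20°×10°, letters A–R): 357.74/20 → 17 → R, 132.67/10 → 13 → N; chars RN.
Square (2°×1°, digits 0–9): 17.74/2 → 8, 2.67/1 → 2; chars 82.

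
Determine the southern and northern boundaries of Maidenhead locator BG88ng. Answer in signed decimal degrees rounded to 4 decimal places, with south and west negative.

Field B=1, G=6: +1·20° lon, +6·10° lat → SW at lon -160°, lat -30°.
Square 8, 8: +8·2° lon, +8·1° lat → SW at lon -144°, lat -22°.
Subsquare n=13, g=6: +13·0.0833333° lon, +6·0.0416667° lat → SW at lon -142.917°, lat -21.75°.
Cell spans 0.0833333° lon × 0.0416667° lat.
south -21.7500, north -21.7083.

-21.7500, -21.7083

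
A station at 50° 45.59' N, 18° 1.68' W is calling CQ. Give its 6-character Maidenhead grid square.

IO00xs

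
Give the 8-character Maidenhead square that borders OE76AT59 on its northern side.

OE76au50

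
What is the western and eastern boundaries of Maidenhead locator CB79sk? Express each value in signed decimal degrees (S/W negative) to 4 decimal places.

-124.5000, -124.4167

Field C=2, B=1: +2·20° lon, +1·10° lat → SW at lon -140°, lat -80°.
Square 7, 9: +7·2° lon, +9·1° lat → SW at lon -126°, lat -71°.
Subsquare s=18, k=10: +18·0.0833333° lon, +10·0.0416667° lat → SW at lon -124.5°, lat -70.5833°.
Cell spans 0.0833333° lon × 0.0416667° lat.
west -124.5000, east -124.4167.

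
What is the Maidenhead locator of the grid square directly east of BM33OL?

Longitude subsquare o = 14; +1 → 15 = p.
The latitude characters are unchanged.

BM33pl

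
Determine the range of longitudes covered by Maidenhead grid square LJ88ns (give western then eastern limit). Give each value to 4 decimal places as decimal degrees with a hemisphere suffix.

57.0833° E, 57.1667° E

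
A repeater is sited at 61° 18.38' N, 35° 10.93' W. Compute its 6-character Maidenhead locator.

Add 180° to longitude and 90° to latitude: 144.8178, 151.3063.
Field: lon ⌊144.8178/20⌋ = 7 → H; lat ⌊151.3063/10⌋ = 15 → P.
Square: lon ⌊4.8178/2⌋ = 2; lat ⌊1.3063/1⌋ = 1.
Subsquare: lon ⌊0.8178/0.0833333⌋ = 9 → j; lat ⌊0.3063/0.0416667⌋ = 7 → h.

HP21jh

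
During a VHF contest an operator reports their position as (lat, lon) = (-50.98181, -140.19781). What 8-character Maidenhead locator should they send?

Add 180° to longitude and 90° to latitude: 39.80219, 39.01819.
Field (20°×10°, letters A–R): lon ⌊39.80219/20⌋ = 1 → B; lat ⌊39.01819/10⌋ = 3 → D.
Square (2°×1°, digits 0–9): lon ⌊19.80219/2⌋ = 9; lat ⌊9.01819/1⌋ = 9.
Subsquare (5′×2.5′, letters a–x): lon ⌊1.80219/0.0833333⌋ = 21 → v; lat ⌊0.01819/0.0416667⌋ = 0 → a.
Extended square (30″×15″, digits 0–9): lon ⌊0.05219/0.00833333⌋ = 6; lat ⌊0.01819/0.00416667⌋ = 4.

BD99va64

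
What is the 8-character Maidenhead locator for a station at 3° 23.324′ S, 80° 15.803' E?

Add 180° to longitude and 90° to latitude: 260.26338, 86.61127.
Field: lon ⌊260.26338/20⌋ = 13 → N; lat ⌊86.61127/10⌋ = 8 → I.
Square: lon ⌊0.26338/2⌋ = 0; lat ⌊6.61127/1⌋ = 6.
Subsquare: lon ⌊0.26338/0.0833333⌋ = 3 → d; lat ⌊0.61127/0.0416667⌋ = 14 → o.
Extended square: lon ⌊0.01338/0.00833333⌋ = 1; lat ⌊0.02793/0.00416667⌋ = 6.

NI06do16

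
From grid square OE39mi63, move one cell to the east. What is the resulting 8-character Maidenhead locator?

Longitude extended square 6; +1 → 7.
The latitude characters are unchanged.

OE39mi73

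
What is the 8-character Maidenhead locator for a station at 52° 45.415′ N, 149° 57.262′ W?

Offset from 180°W / 90°S: lon 30.04563°, lat 142.75692°.
Field: lon ⌊30.04563/20⌋ = 1 → B; lat ⌊142.75692/10⌋ = 14 → O.
Square: lon ⌊10.04563/2⌋ = 5; lat ⌊2.75692/1⌋ = 2.
Subsquare: lon ⌊0.04563/0.0833333⌋ = 0 → a; lat ⌊0.75692/0.0416667⌋ = 18 → s.
Extended square: lon ⌊0.04563/0.00833333⌋ = 5; lat ⌊0.00692/0.00416667⌋ = 1.

BO52as51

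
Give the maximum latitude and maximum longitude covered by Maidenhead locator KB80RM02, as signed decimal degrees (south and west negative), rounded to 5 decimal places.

Field K=10, B=1: +10·20° lon, +1·10° lat → SW at lon 20°, lat -80°.
Square 8, 0: +8·2° lon, +0·1° lat → SW at lon 36°, lat -80°.
Subsquare r=17, m=12: +17·0.0833333° lon, +12·0.0416667° lat → SW at lon 37.4167°, lat -79.5°.
Extended square 0, 2: +0·0.00833333° lon, +2·0.00416667° lat → SW at lon 37.4167°, lat -79.4917°.
Cell spans 0.00833333° lon × 0.00416667° lat. NE corner is SW corner plus one full cell.
latitude -79.48750, longitude 37.42500.

-79.48750, 37.42500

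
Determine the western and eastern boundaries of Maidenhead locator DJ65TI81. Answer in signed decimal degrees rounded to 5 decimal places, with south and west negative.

-106.35000, -106.34167

Field D=3, J=9: +3·20° lon, +9·10° lat → SW at lon -120°, lat 0°.
Square 6, 5: +6·2° lon, +5·1° lat → SW at lon -108°, lat 5°.
Subsquare t=19, i=8: +19·0.0833333° lon, +8·0.0416667° lat → SW at lon -106.417°, lat 5.33333°.
Extended square 8, 1: +8·0.00833333° lon, +1·0.00416667° lat → SW at lon -106.35°, lat 5.3375°.
Cell spans 0.00833333° lon × 0.00416667° lat.
west -106.35000, east -106.34167.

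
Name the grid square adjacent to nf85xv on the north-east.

NF95aw

Longitude subsquare x = 23; +1 → 24, wraps to 0 = a, carry into square.
Longitude square 8; +1 → 9.
Latitude subsquare v = 21; +1 → 22 = w.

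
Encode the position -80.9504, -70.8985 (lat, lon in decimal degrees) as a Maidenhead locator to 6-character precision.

FA49nb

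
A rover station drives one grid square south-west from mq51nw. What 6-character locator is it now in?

MQ51mv

Longitude subsquare n = 13; −1 → 12 = m.
Latitude subsquare w = 22; −1 → 21 = v.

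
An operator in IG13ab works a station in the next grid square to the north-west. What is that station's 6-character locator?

IG03xc

Longitude subsquare a = 0; −1 → -1, wraps to 23 = x, carry into square.
Longitude square 1; −1 → 0.
Latitude subsquare b = 1; +1 → 2 = c.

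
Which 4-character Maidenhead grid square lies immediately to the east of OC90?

Longitude square 9; +1 → 10, wraps to 0, carry into field.
Longitude field O = 14; +1 → 15 = P.
The latitude characters are unchanged.

PC00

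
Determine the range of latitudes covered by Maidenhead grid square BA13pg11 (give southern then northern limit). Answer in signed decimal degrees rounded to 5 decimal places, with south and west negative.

Field B=1, A=0: +1·20° lon, +0·10° lat → SW at lon -160°, lat -90°.
Square 1, 3: +1·2° lon, +3·1° lat → SW at lon -158°, lat -87°.
Subsquare p=15, g=6: +15·0.0833333° lon, +6·0.0416667° lat → SW at lon -156.75°, lat -86.75°.
Extended square 1, 1: +1·0.00833333° lon, +1·0.00416667° lat → SW at lon -156.742°, lat -86.7458°.
Cell spans 0.00833333° lon × 0.00416667° lat.
south -86.74583, north -86.74167.

-86.74583, -86.74167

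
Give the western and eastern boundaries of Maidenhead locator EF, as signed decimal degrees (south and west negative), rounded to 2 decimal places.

-100.00, -80.00

Field E=4, F=5: +4·20° lon, +5·10° lat → SW at lon -100°, lat -40°.
Cell spans 20° lon × 10° lat.
west -100.00, east -80.00.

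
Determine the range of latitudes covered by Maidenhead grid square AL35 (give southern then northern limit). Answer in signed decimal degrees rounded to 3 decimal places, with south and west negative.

25.000, 26.000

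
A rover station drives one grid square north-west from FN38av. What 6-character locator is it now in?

FN28xw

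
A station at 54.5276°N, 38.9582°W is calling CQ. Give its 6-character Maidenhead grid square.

HO04mm

Shift to the Maidenhead origin (180°W, 90°S): lon 141.0418, lat 144.5276.
Field: lon ⌊141.0418/20⌋ = 7 → H; lat ⌊144.5276/10⌋ = 14 → O.
Square: lon ⌊1.0418/2⌋ = 0; lat ⌊4.5276/1⌋ = 4.
Subsquare: lon ⌊1.0418/0.0833333⌋ = 12 → m; lat ⌊0.5276/0.0416667⌋ = 12 → m.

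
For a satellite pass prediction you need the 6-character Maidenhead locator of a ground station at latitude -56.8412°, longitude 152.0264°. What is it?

QD63ad

Offset from 180°W / 90°S: lon 332.0264°, lat 33.1588°.
Field (20°×10°, letters A–R): 332.0264/20 → 16 → Q, 33.1588/10 → 3 → D; chars QD.
Square (2°×1°, digits 0–9): 12.0264/2 → 6, 3.1588/1 → 3; chars 63.
Subsquare (5′×2.5′, letters a–x): 0.0264/0.0833333 → 0 → a, 0.1588/0.0416667 → 3 → d; chars ad.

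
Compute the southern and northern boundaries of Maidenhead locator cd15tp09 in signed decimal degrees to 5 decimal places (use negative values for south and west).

-54.33750, -54.33333

Field C=2, D=3: +2·20° lon, +3·10° lat → SW at lon -140°, lat -60°.
Square 1, 5: +1·2° lon, +5·1° lat → SW at lon -138°, lat -55°.
Subsquare t=19, p=15: +19·0.0833333° lon, +15·0.0416667° lat → SW at lon -136.417°, lat -54.375°.
Extended square 0, 9: +0·0.00833333° lon, +9·0.00416667° lat → SW at lon -136.417°, lat -54.3375°.
Cell spans 0.00833333° lon × 0.00416667° lat.
south -54.33750, north -54.33333.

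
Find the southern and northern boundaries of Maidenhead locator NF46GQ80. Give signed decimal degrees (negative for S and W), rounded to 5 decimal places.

-33.33333, -33.32917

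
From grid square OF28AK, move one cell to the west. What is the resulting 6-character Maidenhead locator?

OF18xk

Longitude subsquare a = 0; −1 → -1, wraps to 23 = x, carry into square.
Longitude square 2; −1 → 1.
The latitude characters are unchanged.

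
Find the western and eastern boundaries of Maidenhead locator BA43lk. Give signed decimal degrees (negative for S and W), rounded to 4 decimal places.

Field B=1, A=0: +1·20° lon, +0·10° lat → SW at lon -160°, lat -90°.
Square 4, 3: +4·2° lon, +3·1° lat → SW at lon -152°, lat -87°.
Subsquare l=11, k=10: +11·0.0833333° lon, +10·0.0416667° lat → SW at lon -151.083°, lat -86.5833°.
Cell spans 0.0833333° lon × 0.0416667° lat.
west -151.0833, east -151.0000.

-151.0833, -151.0000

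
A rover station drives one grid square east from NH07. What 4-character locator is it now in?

NH17

Longitude square 0; +1 → 1.
The latitude characters are unchanged.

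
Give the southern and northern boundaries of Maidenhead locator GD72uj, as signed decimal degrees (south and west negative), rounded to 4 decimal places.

Field G=6, D=3: +6·20° lon, +3·10° lat → SW at lon -60°, lat -60°.
Square 7, 2: +7·2° lon, +2·1° lat → SW at lon -46°, lat -58°.
Subsquare u=20, j=9: +20·0.0833333° lon, +9·0.0416667° lat → SW at lon -44.3333°, lat -57.625°.
Cell spans 0.0833333° lon × 0.0416667° lat.
south -57.6250, north -57.5833.

-57.6250, -57.5833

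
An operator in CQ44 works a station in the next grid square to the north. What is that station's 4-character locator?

CQ45

Latitude square 4; +1 → 5.
The longitude characters are unchanged.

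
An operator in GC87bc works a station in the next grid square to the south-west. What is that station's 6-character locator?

GC87ab

Longitude subsquare b = 1; −1 → 0 = a.
Latitude subsquare c = 2; −1 → 1 = b.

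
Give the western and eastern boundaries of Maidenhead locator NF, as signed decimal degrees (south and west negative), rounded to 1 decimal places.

80.0, 100.0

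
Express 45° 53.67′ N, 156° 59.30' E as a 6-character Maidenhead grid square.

QN85lv

Offset from 180°W / 90°S: lon 336.9883°, lat 135.8945°.
Field: 336.9883/20 → 16 → Q, 135.8945/10 → 13 → N; chars QN.
Square: 16.9883/2 → 8, 5.8945/1 → 5; chars 85.
Subsquare: 0.9883/0.0833333 → 11 → l, 0.8945/0.0416667 → 21 → v; chars lv.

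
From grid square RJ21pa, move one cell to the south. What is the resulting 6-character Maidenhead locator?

RJ20px

Latitude subsquare a = 0; −1 → -1, wraps to 23 = x, carry into square.
Latitude square 1; −1 → 0.
The longitude characters are unchanged.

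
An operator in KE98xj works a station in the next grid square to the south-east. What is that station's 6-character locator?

LE08ai

Longitude subsquare x = 23; +1 → 24, wraps to 0 = a, carry into square.
Longitude square 9; +1 → 10, wraps to 0, carry into field.
Longitude field K = 10; +1 → 11 = L.
Latitude subsquare j = 9; −1 → 8 = i.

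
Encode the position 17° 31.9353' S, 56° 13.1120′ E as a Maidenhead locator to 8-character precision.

LH82cl62

Add 180° to longitude and 90° to latitude: 236.21853, 72.46775.
Field: lon ⌊236.21853/20⌋ = 11 → L; lat ⌊72.46775/10⌋ = 7 → H.
Square: lon ⌊16.21853/2⌋ = 8; lat ⌊2.46775/1⌋ = 2.
Subsquare: lon ⌊0.21853/0.0833333⌋ = 2 → c; lat ⌊0.46775/0.0416667⌋ = 11 → l.
Extended square: lon ⌊0.05187/0.00833333⌋ = 6; lat ⌊0.00941/0.00416667⌋ = 2.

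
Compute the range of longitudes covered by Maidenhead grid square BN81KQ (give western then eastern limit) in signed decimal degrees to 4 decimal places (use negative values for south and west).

-143.1667, -143.0833

Field B=1, N=13: +1·20° lon, +13·10° lat → SW at lon -160°, lat 40°.
Square 8, 1: +8·2° lon, +1·1° lat → SW at lon -144°, lat 41°.
Subsquare k=10, q=16: +10·0.0833333° lon, +16·0.0416667° lat → SW at lon -143.167°, lat 41.6667°.
Cell spans 0.0833333° lon × 0.0416667° lat.
west -143.1667, east -143.0833.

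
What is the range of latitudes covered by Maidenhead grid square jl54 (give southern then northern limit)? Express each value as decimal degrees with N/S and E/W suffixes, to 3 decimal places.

24.000° N, 25.000° N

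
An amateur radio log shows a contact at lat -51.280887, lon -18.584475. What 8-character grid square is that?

Shift to the Maidenhead origin (180°W, 90°S): lon 161.41553, lat 38.71911.
Field: lon ⌊161.41553/20⌋ = 8 → I; lat ⌊38.71911/10⌋ = 3 → D.
Square: lon ⌊1.41553/2⌋ = 0; lat ⌊8.71911/1⌋ = 8.
Subsquare: lon ⌊1.41553/0.0833333⌋ = 16 → q; lat ⌊0.71911/0.0416667⌋ = 17 → r.
Extended square: lon ⌊0.08219/0.00833333⌋ = 9; lat ⌊0.01078/0.00416667⌋ = 2.

ID08qr92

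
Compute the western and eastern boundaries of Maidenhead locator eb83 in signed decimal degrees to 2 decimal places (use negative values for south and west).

-84.00, -82.00

Field E=4, B=1: +4·20° lon, +1·10° lat → SW at lon -100°, lat -80°.
Square 8, 3: +8·2° lon, +3·1° lat → SW at lon -84°, lat -77°.
Cell spans 2° lon × 1° lat.
west -84.00, east -82.00.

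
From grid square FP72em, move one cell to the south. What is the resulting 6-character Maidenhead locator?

Latitude subsquare m = 12; −1 → 11 = l.
The longitude characters are unchanged.

FP72el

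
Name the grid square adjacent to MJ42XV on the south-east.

Longitude subsquare x = 23; +1 → 24, wraps to 0 = a, carry into square.
Longitude square 4; +1 → 5.
Latitude subsquare v = 21; −1 → 20 = u.

MJ52au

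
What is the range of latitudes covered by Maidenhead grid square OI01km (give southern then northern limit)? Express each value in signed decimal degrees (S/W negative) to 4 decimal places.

Field O=14, I=8: +14·20° lon, +8·10° lat → SW at lon 100°, lat -10°.
Square 0, 1: +0·2° lon, +1·1° lat → SW at lon 100°, lat -9°.
Subsquare k=10, m=12: +10·0.0833333° lon, +12·0.0416667° lat → SW at lon 100.833°, lat -8.5°.
Cell spans 0.0833333° lon × 0.0416667° lat.
south -8.5000, north -8.4583.

-8.5000, -8.4583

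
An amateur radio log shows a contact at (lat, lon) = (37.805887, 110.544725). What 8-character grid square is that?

Offset from 180°W / 90°S: lon 290.54472°, lat 127.80589°.
Field: lon ⌊290.54472/20⌋ = 14 → O; lat ⌊127.80589/10⌋ = 12 → M.
Square: lon ⌊10.54472/2⌋ = 5; lat ⌊7.80589/1⌋ = 7.
Subsquare: lon ⌊0.54472/0.0833333⌋ = 6 → g; lat ⌊0.80589/0.0416667⌋ = 19 → t.
Extended square: lon ⌊0.04472/0.00833333⌋ = 5; lat ⌊0.01422/0.00416667⌋ = 3.

OM57gt53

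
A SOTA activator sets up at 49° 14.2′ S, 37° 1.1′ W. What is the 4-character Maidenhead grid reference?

Shift to the Maidenhead origin (180°W, 90°S): lon 142.98, lat 40.76.
Field: lon ⌊142.98/20⌋ = 7 → H; lat ⌊40.76/10⌋ = 4 → E.
Square: lon ⌊2.98/2⌋ = 1; lat ⌊0.76/1⌋ = 0.

HE10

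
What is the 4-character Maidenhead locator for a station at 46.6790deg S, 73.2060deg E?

Offset from 180°W / 90°S: lon 253.21°, lat 43.32°.
Field: 253.21/20 → 12 → M, 43.32/10 → 4 → E; chars ME.
Square: 13.21/2 → 6, 3.32/1 → 3; chars 63.

ME63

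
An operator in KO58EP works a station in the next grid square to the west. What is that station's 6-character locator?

Longitude subsquare e = 4; −1 → 3 = d.
The latitude characters are unchanged.

KO58dp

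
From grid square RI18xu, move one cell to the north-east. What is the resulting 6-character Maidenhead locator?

RI28av

Longitude subsquare x = 23; +1 → 24, wraps to 0 = a, carry into square.
Longitude square 1; +1 → 2.
Latitude subsquare u = 20; +1 → 21 = v.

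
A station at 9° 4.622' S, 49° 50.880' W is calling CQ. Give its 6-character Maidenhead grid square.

GI50bw

Offset from 180°W / 90°S: lon 130.1520°, lat 80.9230°.
Field (20°×10°, letters A–R): lon ⌊130.1520/20⌋ = 6 → G; lat ⌊80.9230/10⌋ = 8 → I.
Square (2°×1°, digits 0–9): lon ⌊10.1520/2⌋ = 5; lat ⌊0.9230/1⌋ = 0.
Subsquare (5′×2.5′, letters a–x): lon ⌊0.1520/0.0833333⌋ = 1 → b; lat ⌊0.9230/0.0416667⌋ = 22 → w.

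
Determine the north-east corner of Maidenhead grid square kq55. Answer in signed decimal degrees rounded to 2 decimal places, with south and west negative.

76.00, 32.00

Field K=10, Q=16: +10·20° lon, +16·10° lat → SW at lon 20°, lat 70°.
Square 5, 5: +5·2° lon, +5·1° lat → SW at lon 30°, lat 75°.
Cell spans 2° lon × 1° lat. NE corner is SW corner plus one full cell.
latitude 76.00, longitude 32.00.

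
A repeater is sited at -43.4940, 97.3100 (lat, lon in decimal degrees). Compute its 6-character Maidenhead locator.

Shift to the Maidenhead origin (180°W, 90°S): lon 277.3100, lat 46.5060.
Field: 277.3100/20 → 13 → N, 46.5060/10 → 4 → E; chars NE.
Square: 17.3100/2 → 8, 6.5060/1 → 6; chars 86.
Subsquare: 1.3100/0.0833333 → 15 → p, 0.5060/0.0416667 → 12 → m; chars pm.

NE86pm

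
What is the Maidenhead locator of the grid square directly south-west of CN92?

CN81

Longitude square 9; −1 → 8.
Latitude square 2; −1 → 1.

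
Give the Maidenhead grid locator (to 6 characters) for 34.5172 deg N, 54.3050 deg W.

GM24um

Offset from 180°W / 90°S: lon 125.6950°, lat 124.5172°.
Field: lon ⌊125.6950/20⌋ = 6 → G; lat ⌊124.5172/10⌋ = 12 → M.
Square: lon ⌊5.6950/2⌋ = 2; lat ⌊4.5172/1⌋ = 4.
Subsquare: lon ⌊1.6950/0.0833333⌋ = 20 → u; lat ⌊0.5172/0.0416667⌋ = 12 → m.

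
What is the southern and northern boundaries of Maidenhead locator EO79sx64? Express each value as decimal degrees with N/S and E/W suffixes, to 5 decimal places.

59.97500° N, 59.97917° N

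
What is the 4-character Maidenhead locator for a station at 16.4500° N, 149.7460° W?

BK56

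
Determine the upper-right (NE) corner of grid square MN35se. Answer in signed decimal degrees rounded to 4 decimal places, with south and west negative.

45.2083, 67.5833

Field M=12, N=13: +12·20° lon, +13·10° lat → SW at lon 60°, lat 40°.
Square 3, 5: +3·2° lon, +5·1° lat → SW at lon 66°, lat 45°.
Subsquare s=18, e=4: +18·0.0833333° lon, +4·0.0416667° lat → SW at lon 67.5°, lat 45.1667°.
Cell spans 0.0833333° lon × 0.0416667° lat. NE corner is SW corner plus one full cell.
latitude 45.2083, longitude 67.5833.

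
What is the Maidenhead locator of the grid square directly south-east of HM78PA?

HM77qx

Longitude subsquare p = 15; +1 → 16 = q.
Latitude subsquare a = 0; −1 → -1, wraps to 23 = x, carry into square.
Latitude square 8; −1 → 7.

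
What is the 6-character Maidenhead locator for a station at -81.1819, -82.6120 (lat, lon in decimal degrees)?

EA88qt

Offset from 180°W / 90°S: lon 97.3880°, lat 8.8181°.
Field (20°×10°, letters A–R): 97.3880/20 → 4 → E, 8.8181/10 → 0 → A; chars EA.
Square (2°×1°, digits 0–9): 17.3880/2 → 8, 8.8181/1 → 8; chars 88.
Subsquare (5′×2.5′, letters a–x): 1.3880/0.0833333 → 16 → q, 0.8181/0.0416667 → 19 → t; chars qt.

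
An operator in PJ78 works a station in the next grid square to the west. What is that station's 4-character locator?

PJ68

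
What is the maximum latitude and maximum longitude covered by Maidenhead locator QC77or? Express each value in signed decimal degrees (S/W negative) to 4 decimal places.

Field Q=16, C=2: +16·20° lon, +2·10° lat → SW at lon 140°, lat -70°.
Square 7, 7: +7·2° lon, +7·1° lat → SW at lon 154°, lat -63°.
Subsquare o=14, r=17: +14·0.0833333° lon, +17·0.0416667° lat → SW at lon 155.167°, lat -62.2917°.
Cell spans 0.0833333° lon × 0.0416667° lat. NE corner is SW corner plus one full cell.
latitude -62.2500, longitude 155.2500.

-62.2500, 155.2500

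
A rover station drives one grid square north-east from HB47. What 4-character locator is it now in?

HB58

Longitude square 4; +1 → 5.
Latitude square 7; +1 → 8.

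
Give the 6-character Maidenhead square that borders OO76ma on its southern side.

OO75mx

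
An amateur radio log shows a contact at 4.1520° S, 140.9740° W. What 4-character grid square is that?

Offset from 180°W / 90°S: lon 39.03°, lat 85.85°.
Field: lon ⌊39.03/20⌋ = 1 → B; lat ⌊85.85/10⌋ = 8 → I.
Square: lon ⌊19.03/2⌋ = 9; lat ⌊5.85/1⌋ = 5.

BI95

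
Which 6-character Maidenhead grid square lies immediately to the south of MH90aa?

Latitude subsquare a = 0; −1 → -1, wraps to 23 = x, carry into square.
Latitude square 0; −1 → -1, wraps to 9, carry into field.
Latitude field H = 7; −1 → 6 = G.
The longitude characters are unchanged.

MG99ax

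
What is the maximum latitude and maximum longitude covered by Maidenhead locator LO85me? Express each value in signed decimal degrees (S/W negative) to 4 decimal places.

55.2083, 57.0833

Field L=11, O=14: +11·20° lon, +14·10° lat → SW at lon 40°, lat 50°.
Square 8, 5: +8·2° lon, +5·1° lat → SW at lon 56°, lat 55°.
Subsquare m=12, e=4: +12·0.0833333° lon, +4·0.0416667° lat → SW at lon 57°, lat 55.1667°.
Cell spans 0.0833333° lon × 0.0416667° lat. NE corner is SW corner plus one full cell.
latitude 55.2083, longitude 57.0833.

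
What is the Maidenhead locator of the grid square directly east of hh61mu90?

Longitude extended square 9; +1 → 10, wraps to 0, carry into subsquare.
Longitude subsquare m = 12; +1 → 13 = n.
The latitude characters are unchanged.

HH61nu00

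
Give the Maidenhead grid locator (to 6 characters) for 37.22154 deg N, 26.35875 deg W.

HM67tf

Offset from 180°W / 90°S: lon 153.6413°, lat 127.2215°.
Field: lon ⌊153.6413/20⌋ = 7 → H; lat ⌊127.2215/10⌋ = 12 → M.
Square: lon ⌊13.6413/2⌋ = 6; lat ⌊7.2215/1⌋ = 7.
Subsquare: lon ⌊1.6413/0.0833333⌋ = 19 → t; lat ⌊0.2215/0.0416667⌋ = 5 → f.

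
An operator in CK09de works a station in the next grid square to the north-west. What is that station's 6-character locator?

CK09cf

Longitude subsquare d = 3; −1 → 2 = c.
Latitude subsquare e = 4; +1 → 5 = f.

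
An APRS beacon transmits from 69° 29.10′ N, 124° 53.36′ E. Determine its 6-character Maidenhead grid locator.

Shift to the Maidenhead origin (180°W, 90°S): lon 304.8893, lat 159.4850.
Field (20°×10°, letters A–R): lon ⌊304.8893/20⌋ = 15 → P; lat ⌊159.4850/10⌋ = 15 → P.
Square (2°×1°, digits 0–9): lon ⌊4.8893/2⌋ = 2; lat ⌊9.4850/1⌋ = 9.
Subsquare (5′×2.5′, letters a–x): lon ⌊0.8893/0.0833333⌋ = 10 → k; lat ⌊0.4850/0.0416667⌋ = 11 → l.

PP29kl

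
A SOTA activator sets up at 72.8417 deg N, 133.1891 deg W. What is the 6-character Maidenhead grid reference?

Shift to the Maidenhead origin (180°W, 90°S): lon 46.8109, lat 162.8417.
Field (20°×10°, letters A–R): lon ⌊46.8109/20⌋ = 2 → C; lat ⌊162.8417/10⌋ = 16 → Q.
Square (2°×1°, digits 0–9): lon ⌊6.8109/2⌋ = 3; lat ⌊2.8417/1⌋ = 2.
Subsquare (5′×2.5′, letters a–x): lon ⌊0.8109/0.0833333⌋ = 9 → j; lat ⌊0.8417/0.0416667⌋ = 20 → u.

CQ32ju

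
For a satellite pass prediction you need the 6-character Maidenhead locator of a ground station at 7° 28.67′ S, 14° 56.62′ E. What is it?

JI72lm

Offset from 180°W / 90°S: lon 194.9437°, lat 82.5222°.
Field (20°×10°, letters A–R): 194.9437/20 → 9 → J, 82.5222/10 → 8 → I; chars JI.
Square (2°×1°, digits 0–9): 14.9437/2 → 7, 2.5222/1 → 2; chars 72.
Subsquare (5′×2.5′, letters a–x): 0.9437/0.0833333 → 11 → l, 0.5222/0.0416667 → 12 → m; chars lm.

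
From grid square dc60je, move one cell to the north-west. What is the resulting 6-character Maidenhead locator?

DC60if

Longitude subsquare j = 9; −1 → 8 = i.
Latitude subsquare e = 4; +1 → 5 = f.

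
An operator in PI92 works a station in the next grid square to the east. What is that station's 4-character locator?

QI02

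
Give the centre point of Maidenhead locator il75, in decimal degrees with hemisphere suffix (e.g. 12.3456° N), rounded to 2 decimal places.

25.50° N, 5.00° W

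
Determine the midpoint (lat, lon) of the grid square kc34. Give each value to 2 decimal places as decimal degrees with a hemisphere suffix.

65.50° S, 27.00° E

Field K=10, C=2: +10·20° lon, +2·10° lat → SW at lon 20°, lat -70°.
Square 3, 4: +3·2° lon, +4·1° lat → SW at lon 26°, lat -66°.
Cell spans 2° lon × 1° lat. Centre is SW corner plus half of each.
latitude 65.50° S, longitude 27.00° E.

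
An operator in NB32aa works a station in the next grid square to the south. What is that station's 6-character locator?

Latitude subsquare a = 0; −1 → -1, wraps to 23 = x, carry into square.
Latitude square 2; −1 → 1.
The longitude characters are unchanged.

NB31ax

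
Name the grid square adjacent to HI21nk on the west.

HI21mk

Longitude subsquare n = 13; −1 → 12 = m.
The latitude characters are unchanged.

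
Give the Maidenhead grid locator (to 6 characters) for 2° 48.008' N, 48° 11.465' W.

Shift to the Maidenhead origin (180°W, 90°S): lon 131.8089, lat 92.8001.
Field: lon ⌊131.8089/20⌋ = 6 → G; lat ⌊92.8001/10⌋ = 9 → J.
Square: lon ⌊11.8089/2⌋ = 5; lat ⌊2.8001/1⌋ = 2.
Subsquare: lon ⌊1.8089/0.0833333⌋ = 21 → v; lat ⌊0.8001/0.0416667⌋ = 19 → t.

GJ52vt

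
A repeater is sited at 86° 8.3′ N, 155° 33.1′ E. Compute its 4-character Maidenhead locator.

Offset from 180°W / 90°S: lon 335.55°, lat 176.14°.
Field: lon ⌊335.55/20⌋ = 16 → Q; lat ⌊176.14/10⌋ = 17 → R.
Square: lon ⌊15.55/2⌋ = 7; lat ⌊6.14/1⌋ = 6.

QR76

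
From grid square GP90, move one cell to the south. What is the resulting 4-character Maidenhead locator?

GO99

Latitude square 0; −1 → -1, wraps to 9, carry into field.
Latitude field P = 15; −1 → 14 = O.
The longitude characters are unchanged.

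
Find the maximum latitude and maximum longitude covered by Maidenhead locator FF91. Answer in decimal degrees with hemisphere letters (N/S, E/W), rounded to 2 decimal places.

Field F=5, F=5: +5·20° lon, +5·10° lat → SW at lon -80°, lat -40°.
Square 9, 1: +9·2° lon, +1·1° lat → SW at lon -62°, lat -39°.
Cell spans 2° lon × 1° lat. NE corner is SW corner plus one full cell.
latitude 38.00° S, longitude 60.00° W.

38.00° S, 60.00° W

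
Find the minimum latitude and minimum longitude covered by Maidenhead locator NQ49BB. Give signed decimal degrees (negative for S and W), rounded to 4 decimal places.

Field N=13, Q=16: +13·20° lon, +16·10° lat → SW at lon 80°, lat 70°.
Square 4, 9: +4·2° lon, +9·1° lat → SW at lon 88°, lat 79°.
Subsquare b=1, b=1: +1·0.0833333° lon, +1·0.0416667° lat → SW at lon 88.0833°, lat 79.0417°.
latitude 79.0417, longitude 88.0833.

79.0417, 88.0833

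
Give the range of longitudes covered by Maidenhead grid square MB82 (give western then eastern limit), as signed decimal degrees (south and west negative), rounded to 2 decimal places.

Field M=12, B=1: +12·20° lon, +1·10° lat → SW at lon 60°, lat -80°.
Square 8, 2: +8·2° lon, +2·1° lat → SW at lon 76°, lat -78°.
Cell spans 2° lon × 1° lat.
west 76.00, east 78.00.

76.00, 78.00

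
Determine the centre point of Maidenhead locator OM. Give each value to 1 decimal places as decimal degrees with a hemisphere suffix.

Field O=14, M=12: +14·20° lon, +12·10° lat → SW at lon 100°, lat 30°.
Cell spans 20° lon × 10° lat. Centre is SW corner plus half of each.
latitude 35.0° N, longitude 110.0° E.

35.0° N, 110.0° E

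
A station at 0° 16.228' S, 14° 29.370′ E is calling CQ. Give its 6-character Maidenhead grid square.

JI79fr

Shift to the Maidenhead origin (180°W, 90°S): lon 194.4895, lat 89.7295.
Field (20°×10°, letters A–R): 194.4895/20 → 9 → J, 89.7295/10 → 8 → I; chars JI.
Square (2°×1°, digits 0–9): 14.4895/2 → 7, 9.7295/1 → 9; chars 79.
Subsquare (5′×2.5′, letters a–x): 0.4895/0.0833333 → 5 → f, 0.7295/0.0416667 → 17 → r; chars fr.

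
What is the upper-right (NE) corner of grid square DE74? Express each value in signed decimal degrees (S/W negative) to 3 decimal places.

Field D=3, E=4: +3·20° lon, +4·10° lat → SW at lon -120°, lat -50°.
Square 7, 4: +7·2° lon, +4·1° lat → SW at lon -106°, lat -46°.
Cell spans 2° lon × 1° lat. NE corner is SW corner plus one full cell.
latitude -45.000, longitude -104.000.

-45.000, -104.000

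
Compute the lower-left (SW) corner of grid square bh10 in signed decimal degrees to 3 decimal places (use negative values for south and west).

-20.000, -158.000

Field B=1, H=7: +1·20° lon, +7·10° lat → SW at lon -160°, lat -20°.
Square 1, 0: +1·2° lon, +0·1° lat → SW at lon -158°, lat -20°.
latitude -20.000, longitude -158.000.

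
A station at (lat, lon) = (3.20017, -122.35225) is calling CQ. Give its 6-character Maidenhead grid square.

CJ83te

Add 180° to longitude and 90° to latitude: 57.6478, 93.2002.
Field: lon ⌊57.6478/20⌋ = 2 → C; lat ⌊93.2002/10⌋ = 9 → J.
Square: lon ⌊17.6478/2⌋ = 8; lat ⌊3.2002/1⌋ = 3.
Subsquare: lon ⌊1.6478/0.0833333⌋ = 19 → t; lat ⌊0.2002/0.0416667⌋ = 4 → e.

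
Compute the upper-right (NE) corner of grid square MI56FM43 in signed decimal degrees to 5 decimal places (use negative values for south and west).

Field M=12, I=8: +12·20° lon, +8·10° lat → SW at lon 60°, lat -10°.
Square 5, 6: +5·2° lon, +6·1° lat → SW at lon 70°, lat -4°.
Subsquare f=5, m=12: +5·0.0833333° lon, +12·0.0416667° lat → SW at lon 70.4167°, lat -3.5°.
Extended square 4, 3: +4·0.00833333° lon, +3·0.00416667° lat → SW at lon 70.45°, lat -3.4875°.
Cell spans 0.00833333° lon × 0.00416667° lat. NE corner is SW corner plus one full cell.
latitude -3.48333, longitude 70.45833.

-3.48333, 70.45833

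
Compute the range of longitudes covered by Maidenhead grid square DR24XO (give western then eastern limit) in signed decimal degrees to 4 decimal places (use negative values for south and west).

Field D=3, R=17: +3·20° lon, +17·10° lat → SW at lon -120°, lat 80°.
Square 2, 4: +2·2° lon, +4·1° lat → SW at lon -116°, lat 84°.
Subsquare x=23, o=14: +23·0.0833333° lon, +14·0.0416667° lat → SW at lon -114.083°, lat 84.5833°.
Cell spans 0.0833333° lon × 0.0416667° lat.
west -114.0833, east -114.0000.

-114.0833, -114.0000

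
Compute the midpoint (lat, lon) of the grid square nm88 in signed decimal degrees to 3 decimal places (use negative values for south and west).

Field N=13, M=12: +13·20° lon, +12·10° lat → SW at lon 80°, lat 30°.
Square 8, 8: +8·2° lon, +8·1° lat → SW at lon 96°, lat 38°.
Cell spans 2° lon × 1° lat. Centre is SW corner plus half of each.
latitude 38.500, longitude 97.000.

38.500, 97.000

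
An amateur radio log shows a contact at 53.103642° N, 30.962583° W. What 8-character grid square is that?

HO43mc44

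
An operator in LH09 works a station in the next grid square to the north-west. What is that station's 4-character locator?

KI90

Longitude square 0; −1 → -1, wraps to 9, carry into field.
Longitude field L = 11; −1 → 10 = K.
Latitude square 9; +1 → 10, wraps to 0, carry into field.
Latitude field H = 7; +1 → 8 = I.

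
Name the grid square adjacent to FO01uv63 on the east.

FO01uv73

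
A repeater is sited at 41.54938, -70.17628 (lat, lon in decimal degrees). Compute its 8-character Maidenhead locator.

Offset from 180°W / 90°S: lon 109.82372°, lat 131.54938°.
Field (20°×10°, letters A–R): 109.82372/20 → 5 → F, 131.54938/10 → 13 → N; chars FN.
Square (2°×1°, digits 0–9): 9.82372/2 → 4, 1.54938/1 → 1; chars 41.
Subsquare (5′×2.5′, letters a–x): 1.82372/0.0833333 → 21 → v, 0.54938/0.0416667 → 13 → n; chars vn.
Extended square (30″×15″, digits 0–9): 0.07372/0.00833333 → 8, 0.00771/0.00416667 → 1; chars 81.

FN41vn81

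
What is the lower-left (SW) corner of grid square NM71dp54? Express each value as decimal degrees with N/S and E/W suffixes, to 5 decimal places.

Field N=13, M=12: +13·20° lon, +12·10° lat → SW at lon 80°, lat 30°.
Square 7, 1: +7·2° lon, +1·1° lat → SW at lon 94°, lat 31°.
Subsquare d=3, p=15: +3·0.0833333° lon, +15·0.0416667° lat → SW at lon 94.25°, lat 31.625°.
Extended square 5, 4: +5·0.00833333° lon, +4·0.00416667° lat → SW at lon 94.2917°, lat 31.6417°.
latitude 31.64167° N, longitude 94.29167° E.

31.64167° N, 94.29167° E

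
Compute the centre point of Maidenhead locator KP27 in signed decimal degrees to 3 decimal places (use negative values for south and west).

Field K=10, P=15: +10·20° lon, +15·10° lat → SW at lon 20°, lat 60°.
Square 2, 7: +2·2° lon, +7·1° lat → SW at lon 24°, lat 67°.
Cell spans 2° lon × 1° lat. Centre is SW corner plus half of each.
latitude 67.500, longitude 25.000.

67.500, 25.000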